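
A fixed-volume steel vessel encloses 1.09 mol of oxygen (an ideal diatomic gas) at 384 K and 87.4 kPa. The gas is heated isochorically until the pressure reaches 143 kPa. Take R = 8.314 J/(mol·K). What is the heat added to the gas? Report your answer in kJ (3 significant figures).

Constant volume ⇒ W = 0, so Q = ΔU = nCᵥΔT with Cᵥ = 5R/2 = 20.79 J/(mol·K).
At constant V, T₂/T₁ = P₂/P₁ ⇒ ΔT = T₁(P₂/P₁ − 1) = 384·(143/87.4 − 1) = 244.3 K.
ΔU = (1.09)(20.79)(244.3) = 5534 J.

Q ≈ 5.53 kJ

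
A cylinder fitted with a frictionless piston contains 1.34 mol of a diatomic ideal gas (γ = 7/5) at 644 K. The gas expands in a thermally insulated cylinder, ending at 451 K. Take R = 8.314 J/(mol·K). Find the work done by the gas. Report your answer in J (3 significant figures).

Adiabatic ⇒ Q = 0, so W_by = −ΔU = nCᵥ(T₁ − T₂).
Cᵥ = 5R/2 = 20.79 J/(mol·K).
W = (1.34)(20.79)(644 − 451) = 5375 J.

W ≈ 5380 J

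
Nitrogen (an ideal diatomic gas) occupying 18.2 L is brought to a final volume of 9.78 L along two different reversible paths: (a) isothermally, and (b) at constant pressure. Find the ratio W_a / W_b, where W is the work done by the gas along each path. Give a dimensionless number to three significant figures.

Path (a) isothermal: W = P₁V₁ ln(V₂/V₁) → W_a/(P₁V₁) = -0.6211.
Path (b) isobaric: W = P₁(V₂ − V₁) → W_b/(P₁V₁) = -0.4626.
W_a / W_b = -0.6211 / -0.4626 = 1.342.

W_a / W_b ≈ 1.34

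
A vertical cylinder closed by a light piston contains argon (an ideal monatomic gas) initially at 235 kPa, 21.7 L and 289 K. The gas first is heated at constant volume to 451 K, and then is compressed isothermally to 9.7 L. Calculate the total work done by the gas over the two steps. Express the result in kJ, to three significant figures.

W_total ≈ -6.41 kJ

Step 1 (isochoric): W = 0 (constant volume).
After step 1: P = 366.7 kPa (V unchanged).
Step 2 (isothermal): W = P₁V₁ ln(V₂/V₁) = (7958) ln(9.7/21.7) = -6408 J.
W_total = 0 − 6408 = -6408 J.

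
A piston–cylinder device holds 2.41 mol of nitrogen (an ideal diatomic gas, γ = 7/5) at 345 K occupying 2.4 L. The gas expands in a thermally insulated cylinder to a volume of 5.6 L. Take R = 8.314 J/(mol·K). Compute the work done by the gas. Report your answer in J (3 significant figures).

W ≈ 4970 J

Adiabatic: TV^(γ−1) = const with γ = 7/5.
T₂ = T₁ (V₁/V₂)^(γ−1) = 345 × (2.4/5.6)^0.4 = 345 × 0.7125 = 245.8 K.
W_by = nCᵥ(T₁ − T₂) = (2.41)(20.79)(345 − 245.8) = 4968 J.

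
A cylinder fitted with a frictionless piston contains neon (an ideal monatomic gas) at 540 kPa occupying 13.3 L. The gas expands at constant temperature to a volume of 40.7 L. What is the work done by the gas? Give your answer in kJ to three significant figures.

W ≈ 8.03 kJ

Isothermal: W = nRT ln(V₂/V₁) = P₁V₁ ln(V₂/V₁).
P₁V₁ = (540 kPa)(13.3 L) = 7182 J.
W = 7182 × ln(40.7/13.3) = 7182 × 1.118
W_by_gas = 8033 J.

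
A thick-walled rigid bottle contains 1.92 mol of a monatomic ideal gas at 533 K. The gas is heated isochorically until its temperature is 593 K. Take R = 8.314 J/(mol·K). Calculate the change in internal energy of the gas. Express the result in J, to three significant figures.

ΔU ≈ 1440 J

Constant volume ⇒ W = 0, so Q = ΔU = nCᵥΔT with Cᵥ = 3R/2 = 12.47 J/(mol·K).
ΔU = (1.92)(12.47)(593 − 533) = 1437 J.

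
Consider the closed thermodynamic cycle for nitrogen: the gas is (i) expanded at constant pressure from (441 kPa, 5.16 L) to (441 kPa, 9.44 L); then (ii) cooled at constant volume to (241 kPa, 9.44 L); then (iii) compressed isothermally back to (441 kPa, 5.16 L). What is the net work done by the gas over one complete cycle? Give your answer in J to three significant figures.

W_net ≈ 513 J

Leg (i): W = PΔV = (441)(9.44 − 5.16) = 1887 J.
Leg (ii): W = 0.
Leg (iii): W = PᵢVᵢ ln(V_f/Vᵢ) = (2275) ln(5.16/9.44) = -1374 J.
W_net = 1887 − 1374 = 513.3 J.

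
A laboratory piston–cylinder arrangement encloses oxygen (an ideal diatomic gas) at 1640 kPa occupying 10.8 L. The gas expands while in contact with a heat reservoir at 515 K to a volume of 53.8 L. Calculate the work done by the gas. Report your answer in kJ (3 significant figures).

W ≈ 28.4 kJ

Isothermal: W = nRT ln(V₂/V₁) = P₁V₁ ln(V₂/V₁).
P₁V₁ = (1640 kPa)(10.8 L) = 17712 J.
W = 17712 × ln(53.8/10.8) = 17712 × 1.606
W_by_gas = 28441 J.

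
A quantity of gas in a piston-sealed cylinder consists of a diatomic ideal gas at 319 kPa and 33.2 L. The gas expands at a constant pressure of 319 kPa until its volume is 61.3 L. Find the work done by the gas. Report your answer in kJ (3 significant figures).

Isobaric: W = P ΔV.
W = (319 kPa)(61.3 − 33.2 L) = (319)(28.1) = 8964 J.

W ≈ 8.96 kJ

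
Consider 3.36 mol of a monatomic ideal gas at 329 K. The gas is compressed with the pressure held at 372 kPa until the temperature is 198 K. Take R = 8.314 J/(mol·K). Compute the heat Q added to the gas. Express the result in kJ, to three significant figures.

Isobaric: W = nRΔT = (3.36)(8.314)(-131) = -3659 J.
ΔU = nCᵥΔT with Cᵥ = 3R/2: ΔU = (3.36)(12.47)(-131) = -5489 J.
Q = ΔU + W = -5489 − 3659 = -9149 J.

Q ≈ -9.15 kJ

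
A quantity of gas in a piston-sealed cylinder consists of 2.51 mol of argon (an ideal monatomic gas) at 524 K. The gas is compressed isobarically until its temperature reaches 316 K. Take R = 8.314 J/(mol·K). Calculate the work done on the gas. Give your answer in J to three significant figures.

Isobaric: W = P ΔV = nR ΔT.
W = (2.51)(8.314)(316 − 524) = -4341 J.
Work on gas = −W_by = 4341 J.

W ≈ 4340 J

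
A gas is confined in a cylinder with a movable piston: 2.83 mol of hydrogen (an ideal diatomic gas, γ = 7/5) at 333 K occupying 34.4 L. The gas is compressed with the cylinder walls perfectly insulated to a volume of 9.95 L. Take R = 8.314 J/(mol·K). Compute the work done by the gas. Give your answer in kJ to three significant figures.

Adiabatic: TV^(γ−1) = const with γ = 7/5.
T₂ = T₁ (V₁/V₂)^(γ−1) = 333 × (34.4/9.95)^0.4 = 333 × 1.642 = 546.9 K.
W_by = nCᵥ(T₁ − T₂) = (2.83)(20.79)(333 − 546.9) = -12584 J.

W ≈ -12.6 kJ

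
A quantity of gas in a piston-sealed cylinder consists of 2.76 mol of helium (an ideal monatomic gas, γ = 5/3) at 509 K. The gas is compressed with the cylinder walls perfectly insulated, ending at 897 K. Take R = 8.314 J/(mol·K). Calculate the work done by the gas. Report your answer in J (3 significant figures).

W ≈ -13400 J

Adiabatic ⇒ Q = 0, so W_by = −ΔU = nCᵥ(T₁ − T₂).
Cᵥ = 3R/2 = 12.47 J/(mol·K).
W = (2.76)(12.47)(509 − 897) = -13355 J.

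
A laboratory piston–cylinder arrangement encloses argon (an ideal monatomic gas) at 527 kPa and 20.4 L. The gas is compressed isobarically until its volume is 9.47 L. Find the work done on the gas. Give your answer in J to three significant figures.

W ≈ 5760 J

Isobaric: W = P ΔV.
W = (527 kPa)(9.47 − 20.4 L) = (527)(-10.93) = -5760 J.
Work on gas = −W_by = 5760 J.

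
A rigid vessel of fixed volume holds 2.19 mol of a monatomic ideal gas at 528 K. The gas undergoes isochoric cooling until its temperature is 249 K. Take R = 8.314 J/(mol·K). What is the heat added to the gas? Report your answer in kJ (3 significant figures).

Q ≈ -7.62 kJ

Constant volume ⇒ W = 0, so Q = ΔU = nCᵥΔT with Cᵥ = 3R/2 = 12.47 J/(mol·K).
ΔU = (2.19)(12.47)(249 − 528) = -7620 J.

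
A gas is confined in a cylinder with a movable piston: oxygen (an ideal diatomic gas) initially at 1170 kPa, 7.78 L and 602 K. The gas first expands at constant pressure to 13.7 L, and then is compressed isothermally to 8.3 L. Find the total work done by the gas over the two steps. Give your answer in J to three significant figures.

W_total ≈ -1110 J

Step 1 (isobaric): W = PΔV = (1170 kPa)(13.7 − 7.78 L) = 6926 J.
After step 1: P = 1170 kPa, V = 13.7 L, T = 1060 K.
Step 2 (isothermal): W = P₁V₁ ln(V₂/V₁) = (16029) ln(8.3/13.7) = -8033 J.
W_total = 6926 − 8033 = -1106 J.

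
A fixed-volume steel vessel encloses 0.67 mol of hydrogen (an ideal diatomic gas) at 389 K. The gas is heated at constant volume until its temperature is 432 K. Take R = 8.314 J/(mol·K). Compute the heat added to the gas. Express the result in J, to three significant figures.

Constant volume ⇒ W = 0, so Q = ΔU = nCᵥΔT with Cᵥ = 5R/2 = 20.79 J/(mol·K).
ΔU = (0.67)(20.79)(432 − 389) = 598.8 J.

Q ≈ 599 J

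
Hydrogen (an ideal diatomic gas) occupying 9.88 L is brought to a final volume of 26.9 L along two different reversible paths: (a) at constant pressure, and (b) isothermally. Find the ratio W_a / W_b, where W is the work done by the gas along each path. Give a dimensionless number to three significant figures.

Path (a) isobaric: W = P₁(V₂ − V₁) → W_a/(P₁V₁) = 1.723.
Path (b) isothermal: W = P₁V₁ ln(V₂/V₁) → W_b/(P₁V₁) = 1.002.
W_a / W_b = 1.723 / 1.002 = 1.72.

W_a / W_b ≈ 1.72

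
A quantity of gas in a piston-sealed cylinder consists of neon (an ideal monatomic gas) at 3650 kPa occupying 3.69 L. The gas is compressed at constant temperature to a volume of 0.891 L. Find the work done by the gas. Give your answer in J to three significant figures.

Isothermal: W = nRT ln(V₂/V₁) = P₁V₁ ln(V₂/V₁).
P₁V₁ = (3650 kPa)(3.69 L) = 13468 J.
W = 13468 × ln(0.891/3.69) = 13468 × -1.421
W_by_gas = -19139 J.

W ≈ -19100 J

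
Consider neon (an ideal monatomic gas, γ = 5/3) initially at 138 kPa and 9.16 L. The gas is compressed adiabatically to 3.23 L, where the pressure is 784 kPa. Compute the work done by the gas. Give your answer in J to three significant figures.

Adiabatic: W = (P₁V₁ − P₂V₂)/(γ − 1) with γ = 5/3.
P₁V₁ = 1264 J, P₂V₂ = 2532 J.
W = (1264 − 2532) / 0.6667 = -1902 J.

W ≈ -1900 J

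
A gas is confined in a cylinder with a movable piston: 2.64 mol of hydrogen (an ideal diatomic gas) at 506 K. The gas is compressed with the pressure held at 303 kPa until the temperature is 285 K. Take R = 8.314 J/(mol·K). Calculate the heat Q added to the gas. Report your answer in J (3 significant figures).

Isobaric: W = nRΔT = (2.64)(8.314)(-221) = -4851 J.
ΔU = nCᵥΔT with Cᵥ = 5R/2: ΔU = (2.64)(20.79)(-221) = -12127 J.
Q = ΔU + W = -12127 − 4851 = -16978 J.

Q ≈ -17000 J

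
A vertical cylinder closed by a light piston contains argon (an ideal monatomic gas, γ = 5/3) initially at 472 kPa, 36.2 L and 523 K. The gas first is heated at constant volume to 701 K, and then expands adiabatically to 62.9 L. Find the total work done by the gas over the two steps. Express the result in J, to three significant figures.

W_total ≈ 10600 J

Step 1 (isochoric): W = 0 (constant volume).
After step 1: P = 632.6 kPa (V unchanged).
Step 2 (adiabatic): W = (P₁V₁ − P₂V₂)/(γ−1) = (22902 − 15845)/0.667 = 10584 J.
W_total = 0 + 10584 = 10584 J.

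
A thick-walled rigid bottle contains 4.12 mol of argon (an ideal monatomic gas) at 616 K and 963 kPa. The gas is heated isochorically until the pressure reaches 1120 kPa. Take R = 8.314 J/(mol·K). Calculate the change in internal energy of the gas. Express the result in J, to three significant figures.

ΔU ≈ 5160 J

Constant volume ⇒ W = 0, so Q = ΔU = nCᵥΔT with Cᵥ = 3R/2 = 12.47 J/(mol·K).
At constant V, T₂/T₁ = P₂/P₁ ⇒ ΔT = T₁(P₂/P₁ − 1) = 616·(1120/963 − 1) = 100.4 K.
ΔU = (4.12)(12.47)(100.4) = 5160 J.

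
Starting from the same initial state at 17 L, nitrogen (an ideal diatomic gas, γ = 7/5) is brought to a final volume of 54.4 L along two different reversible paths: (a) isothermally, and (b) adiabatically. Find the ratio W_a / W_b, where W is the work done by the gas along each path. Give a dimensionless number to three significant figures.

Path (a) isothermal: W = P₁V₁ ln(V₂/V₁) → W_a/(P₁V₁) = 1.163.
Path (b) adiabatic: W = P₁V₁(1 − (V₁/V₂)^(γ−1))/(γ−1) → W_b/(P₁V₁) = 0.9301.
W_a / W_b = 1.163 / 0.9301 = 1.251.

W_a / W_b ≈ 1.25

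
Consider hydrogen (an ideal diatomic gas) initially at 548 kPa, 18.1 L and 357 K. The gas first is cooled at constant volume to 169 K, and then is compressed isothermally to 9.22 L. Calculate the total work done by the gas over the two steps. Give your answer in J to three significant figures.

W_total ≈ -3170 J

Step 1 (isochoric): W = 0 (constant volume).
After step 1: P = 259.4 kPa (V unchanged).
Step 2 (isothermal): W = P₁V₁ ln(V₂/V₁) = (4695) ln(9.22/18.1) = -3167 J.
W_total = 0 − 3167 = -3167 J.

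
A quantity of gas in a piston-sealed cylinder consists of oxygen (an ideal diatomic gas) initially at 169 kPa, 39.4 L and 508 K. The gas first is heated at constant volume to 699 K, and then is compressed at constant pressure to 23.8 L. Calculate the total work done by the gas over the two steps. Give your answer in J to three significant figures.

W_total ≈ -3630 J

Step 1 (isochoric): W = 0 (constant volume).
After step 1: P = 232.5 kPa (V unchanged).
Step 2 (isobaric): W = PΔV = (232.5 kPa)(23.8 − 39.4 L) = -3628 J.
W_total = 0 − 3628 = -3628 J.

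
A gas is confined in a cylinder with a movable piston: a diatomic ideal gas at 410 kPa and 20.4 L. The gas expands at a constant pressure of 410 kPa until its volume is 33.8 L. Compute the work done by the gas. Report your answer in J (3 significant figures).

W ≈ 5490 J

Isobaric: W = P ΔV.
W = (410 kPa)(33.8 − 20.4 L) = (410)(13.4) = 5494 J.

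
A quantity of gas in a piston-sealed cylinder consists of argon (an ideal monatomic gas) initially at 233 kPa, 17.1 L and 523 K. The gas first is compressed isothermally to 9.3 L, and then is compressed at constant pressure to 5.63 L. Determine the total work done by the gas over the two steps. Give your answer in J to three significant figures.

W_total ≈ -4000 J

Step 1 (isothermal): W = P₁V₁ ln(V₂/V₁) = (3984) ln(9.3/17.1) = -2427 J.
After step 1: P = 428.4 kPa, V = 9.3 L, T = 523 K.
Step 2 (isobaric): W = PΔV = (428.4 kPa)(5.63 − 9.3 L) = -1572 J.
W_total = -2427 − 1572 = -3999 J.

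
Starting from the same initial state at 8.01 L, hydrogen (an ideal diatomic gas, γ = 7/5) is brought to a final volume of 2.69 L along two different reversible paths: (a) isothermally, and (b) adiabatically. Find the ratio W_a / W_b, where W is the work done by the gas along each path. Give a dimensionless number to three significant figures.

W_a / W_b ≈ 0.798

Path (a) isothermal: W = P₁V₁ ln(V₂/V₁) → W_a/(P₁V₁) = -1.091.
Path (b) adiabatic: W = P₁V₁(1 − (V₁/V₂)^(γ−1))/(γ−1) → W_b/(P₁V₁) = -1.368.
W_a / W_b = -1.091 / -1.368 = 0.7976.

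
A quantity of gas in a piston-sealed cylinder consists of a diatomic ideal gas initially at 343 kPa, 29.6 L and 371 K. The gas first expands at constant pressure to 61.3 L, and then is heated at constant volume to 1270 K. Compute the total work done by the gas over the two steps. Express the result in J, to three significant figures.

W_total ≈ 10900 J

Step 1 (isobaric): W = PΔV = (343 kPa)(61.3 − 29.6 L) = 10873 J.
Step 2 (isochoric): W = 0 (constant volume).
W_total = 10873 + 0 = 10873 J.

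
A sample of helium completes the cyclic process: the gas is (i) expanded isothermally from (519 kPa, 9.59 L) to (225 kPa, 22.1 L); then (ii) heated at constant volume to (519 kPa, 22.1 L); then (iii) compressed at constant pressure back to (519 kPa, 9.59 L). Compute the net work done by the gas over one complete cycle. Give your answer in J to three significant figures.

W_net ≈ -2340 J

Leg (i): W = PᵢVᵢ ln(V_f/Vᵢ) = (4977) ln(22.1/9.59) = 4155 J.
Leg (ii): W = 0.
Leg (iii): W = PΔV = (519)(9.59 − 22.1) = -6493 J.
W_net = 4155 − 6493 = -2337 J.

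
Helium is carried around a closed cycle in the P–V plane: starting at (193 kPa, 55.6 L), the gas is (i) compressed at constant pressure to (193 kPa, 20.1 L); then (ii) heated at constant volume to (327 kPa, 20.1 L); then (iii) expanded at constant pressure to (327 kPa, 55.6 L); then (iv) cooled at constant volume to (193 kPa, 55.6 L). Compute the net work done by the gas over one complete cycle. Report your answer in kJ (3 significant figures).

W_net ≈ 4.76 kJ

Constant-volume legs do no work.
W(i) = (193)(20.1 − 55.6) = -6852 J; W(iii) = (327)(55.6 − 20.1) = 11608 J.
W_net = -6852 + 11608 = 4757 J (the clockwise enclosed area).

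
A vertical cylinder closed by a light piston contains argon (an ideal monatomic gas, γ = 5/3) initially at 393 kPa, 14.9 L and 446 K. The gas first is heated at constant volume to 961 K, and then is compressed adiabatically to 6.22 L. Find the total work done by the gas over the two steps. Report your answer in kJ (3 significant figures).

Step 1 (isochoric): W = 0 (constant volume).
After step 1: P = 846.8 kPa (V unchanged).
Step 2 (adiabatic): W = (P₁V₁ − P₂V₂)/(γ−1) = (12617 − 22589)/0.667 = -14958 J.
W_total = 0 − 14958 = -14958 J.

W_total ≈ -15.0 kJ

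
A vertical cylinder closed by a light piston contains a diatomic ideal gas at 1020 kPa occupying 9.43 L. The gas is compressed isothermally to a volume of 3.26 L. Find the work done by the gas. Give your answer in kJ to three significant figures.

W ≈ -10.2 kJ

Isothermal: W = nRT ln(V₂/V₁) = P₁V₁ ln(V₂/V₁).
P₁V₁ = (1020 kPa)(9.43 L) = 9619 J.
W = 9619 × ln(3.26/9.43) = 9619 × -1.062
W_by_gas = -10217 J.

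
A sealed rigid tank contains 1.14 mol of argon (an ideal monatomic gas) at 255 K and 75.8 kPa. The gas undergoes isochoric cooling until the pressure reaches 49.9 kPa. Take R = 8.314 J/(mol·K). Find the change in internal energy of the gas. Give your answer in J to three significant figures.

ΔU ≈ -1240 J

Constant volume ⇒ W = 0, so Q = ΔU = nCᵥΔT with Cᵥ = 3R/2 = 12.47 J/(mol·K).
At constant V, T₂/T₁ = P₂/P₁ ⇒ ΔT = T₁(P₂/P₁ − 1) = 255·(49.9/75.8 − 1) = -87.13 K.
ΔU = (1.14)(12.47)(-87.13) = -1239 J.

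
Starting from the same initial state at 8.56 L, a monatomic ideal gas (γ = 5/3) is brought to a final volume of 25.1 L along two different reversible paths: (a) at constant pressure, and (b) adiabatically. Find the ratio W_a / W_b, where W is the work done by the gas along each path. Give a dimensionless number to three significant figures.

W_a / W_b ≈ 2.52

Path (a) isobaric: W = P₁(V₂ − V₁) → W_a/(P₁V₁) = 1.932.
Path (b) adiabatic: W = P₁V₁(1 − (V₁/V₂)^(γ−1))/(γ−1) → W_b/(P₁V₁) = 0.7678.
W_a / W_b = 1.932 / 0.7678 = 2.517.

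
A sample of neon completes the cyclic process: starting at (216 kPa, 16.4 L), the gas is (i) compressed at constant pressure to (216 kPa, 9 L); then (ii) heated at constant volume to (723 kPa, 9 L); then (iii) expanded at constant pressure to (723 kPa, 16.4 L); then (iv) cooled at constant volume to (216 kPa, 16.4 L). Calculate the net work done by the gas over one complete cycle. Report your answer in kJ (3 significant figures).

Constant-volume legs do no work.
W(i) = (216)(9 − 16.4) = -1598 J; W(iii) = (723)(16.4 − 9) = 5350 J.
W_net = -1598 + 5350 = 3752 J (the clockwise enclosed area).

W_net ≈ 3.75 kJ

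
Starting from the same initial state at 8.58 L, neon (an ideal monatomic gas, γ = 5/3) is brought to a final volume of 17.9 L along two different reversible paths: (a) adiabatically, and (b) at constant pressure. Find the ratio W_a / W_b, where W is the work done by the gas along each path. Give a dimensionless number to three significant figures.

Path (a) adiabatic: W = P₁V₁(1 − (V₁/V₂)^(γ−1))/(γ−1) → W_a/(P₁V₁) = 0.5813.
Path (b) isobaric: W = P₁(V₂ − V₁) → W_b/(P₁V₁) = 1.086.
W_a / W_b = 0.5813 / 1.086 = 0.5351.

W_a / W_b ≈ 0.535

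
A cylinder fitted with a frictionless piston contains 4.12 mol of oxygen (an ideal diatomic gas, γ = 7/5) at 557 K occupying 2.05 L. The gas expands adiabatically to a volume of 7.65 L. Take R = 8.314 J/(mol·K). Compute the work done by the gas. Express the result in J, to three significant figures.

Adiabatic: TV^(γ−1) = const with γ = 7/5.
T₂ = T₁ (V₁/V₂)^(γ−1) = 557 × (2.05/7.65)^0.4 = 557 × 0.5905 = 328.9 K.
W_by = nCᵥ(T₁ − T₂) = (4.12)(20.79)(557 − 328.9) = 19531 J.

W ≈ 19500 J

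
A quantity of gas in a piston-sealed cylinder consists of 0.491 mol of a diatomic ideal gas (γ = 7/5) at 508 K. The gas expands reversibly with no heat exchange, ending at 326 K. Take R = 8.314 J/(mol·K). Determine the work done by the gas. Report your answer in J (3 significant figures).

W ≈ 1860 J

Adiabatic ⇒ Q = 0, so W_by = −ΔU = nCᵥ(T₁ − T₂).
Cᵥ = 5R/2 = 20.79 J/(mol·K).
W = (0.491)(20.79)(508 − 326) = 1857 J.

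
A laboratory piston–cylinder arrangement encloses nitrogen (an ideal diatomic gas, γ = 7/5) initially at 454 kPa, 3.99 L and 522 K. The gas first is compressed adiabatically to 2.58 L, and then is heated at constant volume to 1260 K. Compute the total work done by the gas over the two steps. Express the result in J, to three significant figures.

Step 1 (adiabatic): W = (P₁V₁ − P₂V₂)/(γ−1) = (1811 − 2157)/0.4 = -862.9 J.
Step 2 (isochoric): W = 0 (constant volume).
W_total = -862.9 + 0 = -862.9 J.

W_total ≈ -863 J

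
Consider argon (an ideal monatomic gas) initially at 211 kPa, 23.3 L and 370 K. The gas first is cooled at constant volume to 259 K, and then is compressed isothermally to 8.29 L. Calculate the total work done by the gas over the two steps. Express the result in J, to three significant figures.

Step 1 (isochoric): W = 0 (constant volume).
After step 1: P = 147.7 kPa (V unchanged).
Step 2 (isothermal): W = P₁V₁ ln(V₂/V₁) = (3441) ln(8.29/23.3) = -3556 J.
W_total = 0 − 3556 = -3556 J.

W_total ≈ -3560 J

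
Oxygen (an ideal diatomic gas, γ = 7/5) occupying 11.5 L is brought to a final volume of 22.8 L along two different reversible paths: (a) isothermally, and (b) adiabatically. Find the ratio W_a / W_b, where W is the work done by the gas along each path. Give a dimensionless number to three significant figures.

W_a / W_b ≈ 1.14

Path (a) isothermal: W = P₁V₁ ln(V₂/V₁) → W_a/(P₁V₁) = 0.6844.
Path (b) adiabatic: W = P₁V₁(1 − (V₁/V₂)^(γ−1))/(γ−1) → W_b/(P₁V₁) = 0.5987.
W_a / W_b = 0.6844 / 0.5987 = 1.143.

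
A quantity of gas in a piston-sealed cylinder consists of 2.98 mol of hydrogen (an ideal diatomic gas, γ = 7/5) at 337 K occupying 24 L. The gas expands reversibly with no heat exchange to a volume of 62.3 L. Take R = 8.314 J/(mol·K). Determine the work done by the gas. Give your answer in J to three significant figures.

W ≈ 6620 J

Adiabatic: TV^(γ−1) = const with γ = 7/5.
T₂ = T₁ (V₁/V₂)^(γ−1) = 337 × (24/62.3)^0.4 = 337 × 0.6828 = 230.1 K.
W_by = nCᵥ(T₁ − T₂) = (2.98)(20.79)(337 − 230.1) = 6621 J.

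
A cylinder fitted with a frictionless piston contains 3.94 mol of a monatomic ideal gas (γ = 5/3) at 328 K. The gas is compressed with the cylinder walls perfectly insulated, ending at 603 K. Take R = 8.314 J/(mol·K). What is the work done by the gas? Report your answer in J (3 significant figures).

W ≈ -13500 J

Adiabatic ⇒ Q = 0, so W_by = −ΔU = nCᵥ(T₁ − T₂).
Cᵥ = 3R/2 = 12.47 J/(mol·K).
W = (3.94)(12.47)(328 − 603) = -13512 J.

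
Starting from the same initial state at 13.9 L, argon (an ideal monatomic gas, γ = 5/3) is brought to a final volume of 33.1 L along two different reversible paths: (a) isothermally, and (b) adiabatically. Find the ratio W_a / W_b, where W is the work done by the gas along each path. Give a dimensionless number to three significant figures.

Path (a) isothermal: W = P₁V₁ ln(V₂/V₁) → W_a/(P₁V₁) = 0.8676.
Path (b) adiabatic: W = P₁V₁(1 − (V₁/V₂)^(γ−1))/(γ−1) → W_b/(P₁V₁) = 0.6588.
W_a / W_b = 0.8676 / 0.6588 = 1.317.

W_a / W_b ≈ 1.32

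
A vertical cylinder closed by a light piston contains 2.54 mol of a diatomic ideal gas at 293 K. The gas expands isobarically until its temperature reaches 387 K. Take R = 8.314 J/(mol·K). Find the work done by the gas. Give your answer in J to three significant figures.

W ≈ 1990 J

Isobaric: W = P ΔV = nR ΔT.
W = (2.54)(8.314)(387 − 293) = 1985 J.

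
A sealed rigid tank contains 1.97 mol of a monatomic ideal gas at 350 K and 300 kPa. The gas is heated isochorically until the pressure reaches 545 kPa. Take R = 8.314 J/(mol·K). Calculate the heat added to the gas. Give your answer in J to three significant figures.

Constant volume ⇒ W = 0, so Q = ΔU = nCᵥΔT with Cᵥ = 3R/2 = 12.47 J/(mol·K).
At constant V, T₂/T₁ = P₂/P₁ ⇒ ΔT = T₁(P₂/P₁ − 1) = 350·(545/300 − 1) = 285.8 K.
ΔU = (1.97)(12.47)(285.8) = 7022 J.

Q ≈ 7020 J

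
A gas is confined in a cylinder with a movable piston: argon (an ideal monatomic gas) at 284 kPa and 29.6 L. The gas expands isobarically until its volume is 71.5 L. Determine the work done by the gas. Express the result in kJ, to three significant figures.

W ≈ 11.9 kJ

Isobaric: W = P ΔV.
W = (284 kPa)(71.5 − 29.6 L) = (284)(41.9) = 11900 J.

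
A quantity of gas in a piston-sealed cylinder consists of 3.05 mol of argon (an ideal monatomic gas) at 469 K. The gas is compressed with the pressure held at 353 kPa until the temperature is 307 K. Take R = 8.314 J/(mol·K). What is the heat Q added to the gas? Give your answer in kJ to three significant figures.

Isobaric: W = nRΔT = (3.05)(8.314)(-162) = -4108 J.
ΔU = nCᵥΔT with Cᵥ = 3R/2: ΔU = (3.05)(12.47)(-162) = -6162 J.
Q = ΔU + W = -6162 − 4108 = -10270 J.

Q ≈ -10.3 kJ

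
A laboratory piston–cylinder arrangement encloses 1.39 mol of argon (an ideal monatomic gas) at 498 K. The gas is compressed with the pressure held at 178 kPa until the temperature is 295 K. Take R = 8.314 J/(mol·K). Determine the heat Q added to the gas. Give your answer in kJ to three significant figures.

Q ≈ -5.86 kJ

Isobaric: W = nRΔT = (1.39)(8.314)(-203) = -2346 J.
ΔU = nCᵥΔT with Cᵥ = 3R/2: ΔU = (1.39)(12.47)(-203) = -3519 J.
Q = ΔU + W = -3519 − 2346 = -5865 J.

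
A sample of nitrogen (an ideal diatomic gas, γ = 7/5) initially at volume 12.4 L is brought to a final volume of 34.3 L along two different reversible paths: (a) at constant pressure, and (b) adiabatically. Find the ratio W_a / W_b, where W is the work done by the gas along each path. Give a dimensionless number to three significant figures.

Path (a) isobaric: W = P₁(V₂ − V₁) → W_a/(P₁V₁) = 1.766.
Path (b) adiabatic: W = P₁V₁(1 − (V₁/V₂)^(γ−1))/(γ−1) → W_b/(P₁V₁) = 0.8359.
W_a / W_b = 1.766 / 0.8359 = 2.113.

W_a / W_b ≈ 2.11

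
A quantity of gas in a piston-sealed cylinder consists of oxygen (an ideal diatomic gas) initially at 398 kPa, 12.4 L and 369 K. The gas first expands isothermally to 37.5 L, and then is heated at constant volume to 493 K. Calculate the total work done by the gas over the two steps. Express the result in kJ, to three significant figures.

W_total ≈ 5.46 kJ

Step 1 (isothermal): W = P₁V₁ ln(V₂/V₁) = (4935) ln(37.5/12.4) = 5462 J.
Step 2 (isochoric): W = 0 (constant volume).
W_total = 5462 + 0 = 5462 J.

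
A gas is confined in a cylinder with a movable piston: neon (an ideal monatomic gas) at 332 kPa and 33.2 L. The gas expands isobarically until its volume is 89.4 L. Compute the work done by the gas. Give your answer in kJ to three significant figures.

W ≈ 18.7 kJ

Isobaric: W = P ΔV.
W = (332 kPa)(89.4 − 33.2 L) = (332)(56.2) = 18658 J.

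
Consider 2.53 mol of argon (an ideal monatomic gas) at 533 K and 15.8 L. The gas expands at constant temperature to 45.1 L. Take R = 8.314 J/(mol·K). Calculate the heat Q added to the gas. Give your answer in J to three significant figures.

Q ≈ 11800 J

Isothermal ⇒ ΔU = 0, so Q = W = nRT ln(V₂/V₁).
Q = (2.53)(8.314)(533) ln(45.1/15.8) = 11211 × 1.049 = 11759 J.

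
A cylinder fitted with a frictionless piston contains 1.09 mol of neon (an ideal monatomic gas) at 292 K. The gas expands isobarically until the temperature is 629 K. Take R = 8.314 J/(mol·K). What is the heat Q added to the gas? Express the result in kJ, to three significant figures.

Q ≈ 7.63 kJ

Isobaric: W = nRΔT = (1.09)(8.314)(337) = 3054 J.
ΔU = nCᵥΔT with Cᵥ = 3R/2: ΔU = (1.09)(12.47)(337) = 4581 J.
Q = ΔU + W = 4581 + 3054 = 7635 J.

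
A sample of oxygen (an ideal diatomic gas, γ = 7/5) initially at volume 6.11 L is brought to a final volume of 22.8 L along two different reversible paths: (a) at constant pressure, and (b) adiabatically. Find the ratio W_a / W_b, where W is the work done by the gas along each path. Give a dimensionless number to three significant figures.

Path (a) isobaric: W = P₁(V₂ − V₁) → W_a/(P₁V₁) = 2.732.
Path (b) adiabatic: W = P₁V₁(1 − (V₁/V₂)^(γ−1))/(γ−1) → W_b/(P₁V₁) = 1.024.
W_a / W_b = 2.732 / 1.024 = 2.668.

W_a / W_b ≈ 2.67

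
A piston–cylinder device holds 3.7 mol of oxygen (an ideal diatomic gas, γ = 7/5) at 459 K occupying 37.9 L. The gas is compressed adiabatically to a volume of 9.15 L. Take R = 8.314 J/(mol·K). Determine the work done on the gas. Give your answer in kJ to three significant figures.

Adiabatic: TV^(γ−1) = const with γ = 7/5.
T₂ = T₁ (V₁/V₂)^(γ−1) = 459 × (37.9/9.15)^0.4 = 459 × 1.766 = 810.4 K.
W_by = nCᵥ(T₁ − T₂) = (3.7)(20.79)(459 − 810.4) = -27024 J.
Work on gas = −W_by = 27024 J.

W ≈ 27.0 kJ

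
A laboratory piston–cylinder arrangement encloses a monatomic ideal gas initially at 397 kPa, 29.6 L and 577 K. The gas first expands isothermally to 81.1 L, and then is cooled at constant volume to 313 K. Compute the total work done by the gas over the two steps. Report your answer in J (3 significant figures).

W_total ≈ 11800 J

Step 1 (isothermal): W = P₁V₁ ln(V₂/V₁) = (11751) ln(81.1/29.6) = 11844 J.
Step 2 (isochoric): W = 0 (constant volume).
W_total = 11844 + 0 = 11844 J.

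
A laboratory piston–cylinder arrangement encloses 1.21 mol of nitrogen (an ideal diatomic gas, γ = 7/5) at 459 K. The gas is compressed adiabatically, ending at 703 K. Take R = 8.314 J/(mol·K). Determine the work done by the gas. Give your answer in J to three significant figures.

W ≈ -6140 J

Adiabatic ⇒ Q = 0, so W_by = −ΔU = nCᵥ(T₁ − T₂).
Cᵥ = 5R/2 = 20.79 J/(mol·K).
W = (1.21)(20.79)(459 − 703) = -6137 J.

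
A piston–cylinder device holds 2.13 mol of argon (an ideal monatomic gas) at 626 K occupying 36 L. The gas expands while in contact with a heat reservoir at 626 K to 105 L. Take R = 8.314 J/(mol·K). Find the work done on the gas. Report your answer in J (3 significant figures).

Isothermal: W = nRT ln(V₂/V₁).
W = (2.13)(8.314)(626) × ln(105/36)
  = 11086 × 1.07
W_by_gas = 11867 J; work on gas = −W_by = -11867 J.

W ≈ -11900 J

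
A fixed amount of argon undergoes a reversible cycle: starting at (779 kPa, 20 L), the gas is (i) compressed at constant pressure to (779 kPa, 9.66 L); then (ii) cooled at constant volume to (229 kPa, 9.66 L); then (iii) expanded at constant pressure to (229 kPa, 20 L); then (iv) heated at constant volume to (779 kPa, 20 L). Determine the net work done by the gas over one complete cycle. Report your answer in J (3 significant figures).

Constant-volume legs do no work.
W(i) = (779)(9.66 − 20) = -8055 J; W(iii) = (229)(20 − 9.66) = 2368 J.
W_net = -8055 + 2368 = -5687 J (the counter-clockwise enclosed area).

W_net ≈ -5690 J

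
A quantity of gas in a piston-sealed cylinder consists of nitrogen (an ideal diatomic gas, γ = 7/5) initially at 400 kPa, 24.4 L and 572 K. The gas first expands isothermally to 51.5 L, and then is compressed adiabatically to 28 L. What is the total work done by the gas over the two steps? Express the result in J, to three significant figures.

Step 1 (isothermal): W = P₁V₁ ln(V₂/V₁) = (9760) ln(51.5/24.4) = 7291 J.
After step 1: P = 189.5 kPa, V = 51.5 L, T = 572 K.
Step 2 (adiabatic): W = (P₁V₁ − P₂V₂)/(γ−1) = (9760 − 12454)/0.4 = -6735 J.
W_total = 7291 − 6735 = 555.7 J.

W_total ≈ 556 J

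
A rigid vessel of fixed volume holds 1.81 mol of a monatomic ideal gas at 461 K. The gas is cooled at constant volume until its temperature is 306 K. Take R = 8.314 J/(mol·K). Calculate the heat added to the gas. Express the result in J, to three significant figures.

Constant volume ⇒ W = 0, so Q = ΔU = nCᵥΔT with Cᵥ = 3R/2 = 12.47 J/(mol·K).
ΔU = (1.81)(12.47)(306 − 461) = -3499 J.

Q ≈ -3500 J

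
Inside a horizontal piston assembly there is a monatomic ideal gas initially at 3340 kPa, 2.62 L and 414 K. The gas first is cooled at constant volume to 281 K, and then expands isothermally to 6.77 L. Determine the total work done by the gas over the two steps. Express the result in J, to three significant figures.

Step 1 (isochoric): W = 0 (constant volume).
After step 1: P = 2267 kPa (V unchanged).
Step 2 (isothermal): W = P₁V₁ ln(V₂/V₁) = (5940) ln(6.77/2.62) = 5639 J.
W_total = 0 + 5639 = 5639 J.

W_total ≈ 5640 J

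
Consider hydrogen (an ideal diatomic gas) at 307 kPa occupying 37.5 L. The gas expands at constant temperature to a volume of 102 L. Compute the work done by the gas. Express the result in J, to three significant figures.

W ≈ 11500 J

Isothermal: W = nRT ln(V₂/V₁) = P₁V₁ ln(V₂/V₁).
P₁V₁ = (307 kPa)(37.5 L) = 11512 J.
W = 11512 × ln(102/37.5) = 11512 × 1.001
W_by_gas = 11520 J.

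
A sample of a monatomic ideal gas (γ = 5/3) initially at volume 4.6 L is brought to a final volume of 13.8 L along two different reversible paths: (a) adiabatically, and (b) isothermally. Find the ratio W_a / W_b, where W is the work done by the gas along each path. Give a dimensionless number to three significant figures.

Path (a) adiabatic: W = P₁V₁(1 − (V₁/V₂)^(γ−1))/(γ−1) → W_a/(P₁V₁) = 0.7789.
Path (b) isothermal: W = P₁V₁ ln(V₂/V₁) → W_b/(P₁V₁) = 1.099.
W_a / W_b = 0.7789 / 1.099 = 0.709.

W_a / W_b ≈ 0.709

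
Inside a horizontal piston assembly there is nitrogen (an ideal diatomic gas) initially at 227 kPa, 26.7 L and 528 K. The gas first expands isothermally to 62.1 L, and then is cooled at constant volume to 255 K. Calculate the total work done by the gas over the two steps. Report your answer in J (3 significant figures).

Step 1 (isothermal): W = P₁V₁ ln(V₂/V₁) = (6061) ln(62.1/26.7) = 5116 J.
Step 2 (isochoric): W = 0 (constant volume).
W_total = 5116 + 0 = 5116 J.

W_total ≈ 5120 J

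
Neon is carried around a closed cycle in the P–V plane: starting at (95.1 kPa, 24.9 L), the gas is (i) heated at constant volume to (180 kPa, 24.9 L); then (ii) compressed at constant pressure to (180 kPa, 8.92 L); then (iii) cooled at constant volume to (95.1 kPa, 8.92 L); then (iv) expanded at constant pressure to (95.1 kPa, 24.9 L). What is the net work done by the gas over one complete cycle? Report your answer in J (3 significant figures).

W_net ≈ -1360 J

Constant-volume legs do no work.
W(ii) = (180)(8.92 − 24.9) = -2876 J; W(iv) = (95.1)(24.9 − 8.92) = 1520 J.
W_net = -2876 + 1520 = -1357 J (the counter-clockwise enclosed area).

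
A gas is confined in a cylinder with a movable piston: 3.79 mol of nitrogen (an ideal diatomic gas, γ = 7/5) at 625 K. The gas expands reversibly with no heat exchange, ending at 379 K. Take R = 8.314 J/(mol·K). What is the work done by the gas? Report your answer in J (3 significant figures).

Adiabatic ⇒ Q = 0, so W_by = −ΔU = nCᵥ(T₁ − T₂).
Cᵥ = 5R/2 = 20.79 J/(mol·K).
W = (3.79)(20.79)(625 − 379) = 19379 J.

W ≈ 19400 J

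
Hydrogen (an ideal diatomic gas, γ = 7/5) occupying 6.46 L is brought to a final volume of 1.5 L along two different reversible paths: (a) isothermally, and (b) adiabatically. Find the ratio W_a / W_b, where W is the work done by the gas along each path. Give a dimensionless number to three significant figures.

Path (a) isothermal: W = P₁V₁ ln(V₂/V₁) → W_a/(P₁V₁) = -1.46.
Path (b) adiabatic: W = P₁V₁(1 − (V₁/V₂)^(γ−1))/(γ−1) → W_b/(P₁V₁) = -1.983.
W_a / W_b = -1.46 / -1.983 = 0.7362.

W_a / W_b ≈ 0.736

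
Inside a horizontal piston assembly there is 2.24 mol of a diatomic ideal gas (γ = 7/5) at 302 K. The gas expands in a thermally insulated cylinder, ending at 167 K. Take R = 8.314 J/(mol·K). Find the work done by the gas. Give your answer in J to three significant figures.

Adiabatic ⇒ Q = 0, so W_by = −ΔU = nCᵥ(T₁ − T₂).
Cᵥ = 5R/2 = 20.79 J/(mol·K).
W = (2.24)(20.79)(302 − 167) = 6285 J.

W ≈ 6290 J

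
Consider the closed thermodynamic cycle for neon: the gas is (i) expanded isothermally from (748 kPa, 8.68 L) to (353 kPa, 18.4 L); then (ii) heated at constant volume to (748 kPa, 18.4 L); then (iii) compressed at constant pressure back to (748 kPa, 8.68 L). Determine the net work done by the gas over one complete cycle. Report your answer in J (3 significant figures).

W_net ≈ -2390 J

Leg (i): W = PᵢVᵢ ln(V_f/Vᵢ) = (6493) ln(18.4/8.68) = 4878 J.
Leg (ii): W = 0.
Leg (iii): W = PΔV = (748)(8.68 − 18.4) = -7271 J.
W_net = 4878 − 7271 = -2392 J.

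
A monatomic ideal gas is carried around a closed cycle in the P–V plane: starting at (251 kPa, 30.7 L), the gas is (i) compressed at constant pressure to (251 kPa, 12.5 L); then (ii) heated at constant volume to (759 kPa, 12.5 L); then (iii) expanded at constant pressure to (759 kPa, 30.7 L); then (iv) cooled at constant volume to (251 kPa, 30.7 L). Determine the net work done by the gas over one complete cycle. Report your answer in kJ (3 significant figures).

Constant-volume legs do no work.
W(i) = (251)(12.5 − 30.7) = -4568 J; W(iii) = (759)(30.7 − 12.5) = 13814 J.
W_net = -4568 + 13814 = 9246 J (the clockwise enclosed area).

W_net ≈ 9.25 kJ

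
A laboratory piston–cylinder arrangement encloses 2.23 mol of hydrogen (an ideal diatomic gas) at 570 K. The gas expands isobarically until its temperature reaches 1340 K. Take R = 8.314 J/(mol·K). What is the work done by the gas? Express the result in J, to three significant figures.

W ≈ 14300 J

Isobaric: W = P ΔV = nR ΔT.
W = (2.23)(8.314)(1340 − 570) = 14276 J.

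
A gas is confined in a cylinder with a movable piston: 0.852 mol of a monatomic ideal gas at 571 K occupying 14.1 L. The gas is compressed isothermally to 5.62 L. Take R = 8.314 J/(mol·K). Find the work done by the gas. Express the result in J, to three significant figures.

Isothermal: W = nRT ln(V₂/V₁).
W = (0.852)(8.314)(571) × ln(5.62/14.1)
  = 4045 × -0.9198
W_by_gas = -3720 J.

W ≈ -3720 J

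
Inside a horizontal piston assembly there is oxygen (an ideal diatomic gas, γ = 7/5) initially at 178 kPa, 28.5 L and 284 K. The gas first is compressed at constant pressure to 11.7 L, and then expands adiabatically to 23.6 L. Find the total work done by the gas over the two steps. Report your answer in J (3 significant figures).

Step 1 (isobaric): W = PΔV = (178 kPa)(11.7 − 28.5 L) = -2990 J.
After step 1: P = 178 kPa, V = 11.7 L, T = 116.6 K.
Step 2 (adiabatic): W = (P₁V₁ − P₂V₂)/(γ−1) = (2083 − 1573)/0.4 = 1274 J.
W_total = -2990 + 1274 = -1716 J.

W_total ≈ -1720 J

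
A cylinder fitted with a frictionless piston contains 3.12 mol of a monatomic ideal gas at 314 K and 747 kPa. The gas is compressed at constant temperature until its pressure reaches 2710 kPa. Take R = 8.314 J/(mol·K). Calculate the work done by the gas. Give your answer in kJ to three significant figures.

W ≈ -10.5 kJ

Isothermal process: W = nRT ln(V₂/V₁) = nRT ln(P₁/P₂).
W = (3.12)(8.314)(314) × ln(747/2710)
  = 8145 × ln(0.2756) = 8145 × -1.289
W_by_gas = -10496 J.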